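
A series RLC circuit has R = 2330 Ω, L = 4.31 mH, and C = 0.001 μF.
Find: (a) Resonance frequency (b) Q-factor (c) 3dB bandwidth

Step 1 — Resonance: ω₀ = 1/√(LC) = 1/√(0.00431·1e-09) = 4.817e+05 rad/s.
Step 2 — f₀ = ω₀/(2π) = 7.666e+04 Hz.
Step 3 — Series Q: Q = ω₀L/R = 4.817e+05·0.00431/2330 = 0.891.
Step 4 — Bandwidth: Δω = ω₀/Q = 5.406e+05 rad/s; BW = Δω/(2π) = 8.604e+04 Hz.

(a) f₀ = 7.666e+04 Hz  (b) Q = 0.891  (c) BW = 8.604e+04 Hz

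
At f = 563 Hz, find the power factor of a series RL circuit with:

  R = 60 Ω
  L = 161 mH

Step 1 — Angular frequency: ω = 2π·f = 2π·563 = 3537 rad/s.
Step 2 — Component impedances:
  R: Z = R = 60 Ω
  L: Z = jωL = j·3537·0.161 = 0 + j569.5 Ω
Step 3 — Series combination: Z_total = R + L = 60 + j569.5 Ω = 572.7∠84.0° Ω.
Step 4 — Power factor: PF = cos(φ) = Re(Z)/|Z| = 60/572.7 = 0.1048.
Step 5 — Type: Im(Z) = 569.5 ⇒ lagging (phase φ = 84.0°).

PF = 0.1048 (lagging, φ = 84.0°)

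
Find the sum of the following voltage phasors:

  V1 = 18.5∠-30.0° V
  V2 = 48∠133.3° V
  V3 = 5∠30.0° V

Step 1 — Convert each phasor to rectangular form:
  V1 = 18.5·(cos(-30.0°) + j·sin(-30.0°)) = 16.02 - j9.25 V
  V2 = 48·(cos(133.3°) + j·sin(133.3°)) = -32.92 + j34.93 V
  V3 = 5·(cos(30.0°) + j·sin(30.0°)) = 4.33 + j2.5 V
Step 2 — Sum components: V_total = -12.57 + j28.18 V.
Step 3 — Convert to polar: |V_total| = 30.86 V, ∠V_total = 114.0°.

V_total = 30.86∠114.0° V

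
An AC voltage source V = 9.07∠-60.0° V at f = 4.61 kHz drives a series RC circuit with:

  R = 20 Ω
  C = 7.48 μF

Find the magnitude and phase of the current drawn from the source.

Step 1 — Angular frequency: ω = 2π·f = 2π·4610 = 2.897e+04 rad/s.
Step 2 — Component impedances:
  R: Z = R = 20 Ω
  C: Z = 1/(jωC) = -j/(ω·C) = 0 - j4.615 Ω
Step 3 — Series combination: Z_total = R + C = 20 - j4.615 Ω = 20.53∠-13.0° Ω.
Step 4 — Source phasor: V = 9.07∠-60.0° V = 4.535 - j7.855 V.
Step 5 — Ohm's law: I = V / Z_total = (4.535 - j7.855) / (20 - j4.615) = 0.3013 - j0.3232 A.
Step 6 — Convert to polar: |I| = 0.4419 A, ∠I = -47.0°.

I = 0.4419∠-47.0° A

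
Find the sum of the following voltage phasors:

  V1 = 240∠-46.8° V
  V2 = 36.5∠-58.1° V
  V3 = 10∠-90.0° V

Step 1 — Convert each phasor to rectangular form:
  V1 = 240·(cos(-46.8°) + j·sin(-46.8°)) = 164.3 - j175 V
  V2 = 36.5·(cos(-58.1°) + j·sin(-58.1°)) = 19.29 - j30.99 V
  V3 = 10·(cos(-90.0°) + j·sin(-90.0°)) = 0 - j10 V
Step 2 — Sum components: V_total = 183.6 - j215.9 V.
Step 3 — Convert to polar: |V_total| = 283.4 V, ∠V_total = -49.6°.

V_total = 283.4∠-49.6° V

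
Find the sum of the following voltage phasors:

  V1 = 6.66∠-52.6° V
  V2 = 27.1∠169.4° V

Step 1 — Convert each phasor to rectangular form:
  V1 = 6.66·(cos(-52.6°) + j·sin(-52.6°)) = 4.045 - j5.291 V
  V2 = 27.1·(cos(169.4°) + j·sin(169.4°)) = -26.64 + j4.985 V
Step 2 — Sum components: V_total = -22.59 - j0.3057 V.
Step 3 — Convert to polar: |V_total| = 22.59 V, ∠V_total = -179.2°.

V_total = 22.59∠-179.2° V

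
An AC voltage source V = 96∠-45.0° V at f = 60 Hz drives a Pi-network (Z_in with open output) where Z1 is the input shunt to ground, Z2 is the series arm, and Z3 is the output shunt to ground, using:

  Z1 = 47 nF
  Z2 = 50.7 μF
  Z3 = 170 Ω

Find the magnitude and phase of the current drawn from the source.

Step 1 — Angular frequency: ω = 2π·f = 2π·60 = 377 rad/s.
Step 2 — Component impedances:
  Z1: Z = 1/(jωC) = -j/(ω·C) = 0 - j5.644e+04 Ω
  Z2: Z = 1/(jωC) = -j/(ω·C) = 0 - j52.32 Ω
  Z3: Z = R = 170 Ω
Step 3 — With open output, the series arm Z2 and the output shunt Z3 appear in series to ground: Z2 + Z3 = 170 - j52.32 Ω.
Step 4 — Parallel with input shunt Z1: Z_in = Z1 || (Z2 + Z3) = 169.7 - j52.78 Ω = 177.7∠-17.3° Ω.
Step 5 — Source phasor: V = 96∠-45.0° V = 67.88 - j67.88 V.
Step 6 — Ohm's law: I = V / Z_total = (67.88 - j67.88) / (169.7 - j52.78) = 0.4782 - j0.2513 A.
Step 7 — Convert to polar: |I| = 0.5402 A, ∠I = -27.7°.

I = 0.5402∠-27.7° A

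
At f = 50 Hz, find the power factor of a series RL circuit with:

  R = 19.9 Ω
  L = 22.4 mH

Step 1 — Angular frequency: ω = 2π·f = 2π·50 = 314.2 rad/s.
Step 2 — Component impedances:
  R: Z = R = 19.9 Ω
  L: Z = jωL = j·314.2·0.0224 = 0 + j7.037 Ω
Step 3 — Series combination: Z_total = R + L = 19.9 + j7.037 Ω = 21.11∠19.5° Ω.
Step 4 — Power factor: PF = cos(φ) = Re(Z)/|Z| = 19.9/21.108 = 0.9428.
Step 5 — Type: Im(Z) = 7.037 ⇒ lagging (phase φ = 19.5°).

PF = 0.9428 (lagging, φ = 19.5°)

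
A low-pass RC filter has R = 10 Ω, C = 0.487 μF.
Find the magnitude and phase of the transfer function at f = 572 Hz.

Step 1 — Angular frequency: ω = 2π·572 = 3594 rad/s.
Step 2 — Transfer function: H(jω) = 1/(1 + jωRC).
Step 3 — Denominator: 1 + jωRC = 1 + j·3594·10·4.87e-07 = 1 + j0.0175.
Step 4 — H = 0.9997 - j0.0175.
Step 5 — Magnitude: |H| = 0.9998 (-0.0 dB); phase: φ = -1.0°.

|H| = 0.9998 (-0.0 dB), φ = -1.0°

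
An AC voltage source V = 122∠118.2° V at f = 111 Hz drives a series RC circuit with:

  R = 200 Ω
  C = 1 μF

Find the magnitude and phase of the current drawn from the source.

Step 1 — Angular frequency: ω = 2π·f = 2π·111 = 697.4 rad/s.
Step 2 — Component impedances:
  R: Z = R = 200 Ω
  C: Z = 1/(jωC) = -j/(ω·C) = 0 - j1434 Ω
Step 3 — Series combination: Z_total = R + C = 200 - j1434 Ω = 1448∠-82.1° Ω.
Step 4 — Source phasor: V = 122∠118.2° V = -57.65 + j107.5 V.
Step 5 — Ohm's law: I = V / Z_total = (-57.65 + j107.5) / (200 - j1434) = -0.07906 - j0.02918 A.
Step 6 — Convert to polar: |I| = 0.08427 A, ∠I = -159.7°.

I = 0.08427∠-159.7° A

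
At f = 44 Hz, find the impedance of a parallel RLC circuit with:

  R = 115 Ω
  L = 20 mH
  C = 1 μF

Step 1 — Angular frequency: ω = 2π·f = 2π·44 = 276.5 rad/s.
Step 2 — Component impedances:
  R: Z = R = 115 Ω
  L: Z = jωL = j·276.5·0.02 = 0 + j5.529 Ω
  C: Z = 1/(jωC) = -j/(ω·C) = 0 - j3617 Ω
Step 3 — Parallel combination: 1/Z_total = 1/R + 1/L + 1/C; Z_total = 0.266 + j5.525 Ω = 5.531∠87.2° Ω.

Z = 0.266 + j5.525 Ω = 5.531∠87.2° Ω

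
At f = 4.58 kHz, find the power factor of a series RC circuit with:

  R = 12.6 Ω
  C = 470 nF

Step 1 — Angular frequency: ω = 2π·f = 2π·4580 = 2.878e+04 rad/s.
Step 2 — Component impedances:
  R: Z = R = 12.6 Ω
  C: Z = 1/(jωC) = -j/(ω·C) = 0 - j73.94 Ω
Step 3 — Series combination: Z_total = R + C = 12.6 - j73.94 Ω = 75∠-80.3° Ω.
Step 4 — Power factor: PF = cos(φ) = Re(Z)/|Z| = 12.6/75 = 0.168.
Step 5 — Type: Im(Z) = -73.94 ⇒ leading (phase φ = -80.3°).

PF = 0.168 (leading, φ = -80.3°)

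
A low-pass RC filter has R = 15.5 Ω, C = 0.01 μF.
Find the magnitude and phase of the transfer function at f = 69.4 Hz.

Step 1 — Angular frequency: ω = 2π·69.4 = 436.1 rad/s.
Step 2 — Transfer function: H(jω) = 1/(1 + jωRC).
Step 3 — Denominator: 1 + jωRC = 1 + j·436.1·15.5·1e-08 = 1 + j6.759e-05.
Step 4 — H = 1 - j6.759e-05.
Step 5 — Magnitude: |H| = 1 (-0.0 dB); phase: φ = -0.0°.

|H| = 1 (-0.0 dB), φ = -0.0°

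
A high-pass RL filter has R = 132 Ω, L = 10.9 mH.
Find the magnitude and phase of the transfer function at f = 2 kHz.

Step 1 — Angular frequency: ω = 2π·2000 = 1.257e+04 rad/s.
Step 2 — Transfer function: H(jω) = jωL/(R + jωL).
Step 3 — Numerator jωL = j·137; denominator R + jωL = 132 + j137.
Step 4 — H = 0.5185 + j0.4997.
Step 5 — Magnitude: |H| = 0.7201 (-2.9 dB); phase: φ = 43.9°.

|H| = 0.7201 (-2.9 dB), φ = 43.9°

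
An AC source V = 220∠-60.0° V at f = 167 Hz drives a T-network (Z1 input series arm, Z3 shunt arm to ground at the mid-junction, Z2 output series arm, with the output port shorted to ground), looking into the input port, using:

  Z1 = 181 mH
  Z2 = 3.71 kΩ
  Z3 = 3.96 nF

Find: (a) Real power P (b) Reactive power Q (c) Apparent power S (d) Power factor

Step 1 — Angular frequency: ω = 2π·f = 2π·167 = 1049 rad/s.
Step 2 — Component impedances:
  Z1: Z = jωL = j·1049·0.181 = 0 + j189.9 Ω
  Z2: Z = R = 3710 Ω
  Z3: Z = 1/(jωC) = -j/(ω·C) = 0 - j2.407e+05 Ω
Step 3 — With the output port shorted to ground, the output series arm Z2 runs from the junction to ground; the shunt arm Z3 also runs from the junction to ground. They appear in parallel: Z3 || Z2 = 3709 - j57.18 Ω.
Step 4 — Series with input arm Z1: Z_in = Z1 + (Z3 || Z2) = 3709 + j132.7 Ω = 3711∠2.0° Ω.
Step 5 — Source phasor: V = 220∠-60.0° V = 110 - j190.5 V.
Step 6 — Current: I = V / Z = 0.02778 - j0.05236 A = 0.05928∠-62.0° A.
Step 7 — Complex power: S = V·I* = 13.03 + j0.4664 VA.
Step 8 — Real power: P = Re(S) = 13.03 W.
Step 9 — Reactive power: Q = Im(S) = 0.4664 VAR.
Step 10 — Apparent power: |S| = 13.04 VA.
Step 11 — Power factor: PF = P/|S| = 0.9994 (lagging).

(a) P = 13.03 W  (b) Q = 0.4664 VAR  (c) S = 13.04 VA  (d) PF = 0.9994 (lagging)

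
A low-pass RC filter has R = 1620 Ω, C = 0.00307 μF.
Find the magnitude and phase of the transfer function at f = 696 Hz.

Step 1 — Angular frequency: ω = 2π·696 = 4373 rad/s.
Step 2 — Transfer function: H(jω) = 1/(1 + jωRC).
Step 3 — Denominator: 1 + jωRC = 1 + j·4373·1620·3.07e-09 = 1 + j0.02175.
Step 4 — H = 0.9995 - j0.02174.
Step 5 — Magnitude: |H| = 0.9998 (-0.0 dB); phase: φ = -1.2°.

|H| = 0.9998 (-0.0 dB), φ = -1.2°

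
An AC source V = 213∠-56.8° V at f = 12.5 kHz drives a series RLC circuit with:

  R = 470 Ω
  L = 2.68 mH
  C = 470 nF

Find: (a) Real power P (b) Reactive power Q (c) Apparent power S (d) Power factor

Step 1 — Angular frequency: ω = 2π·f = 2π·1.25e+04 = 7.854e+04 rad/s.
Step 2 — Component impedances:
  R: Z = R = 470 Ω
  L: Z = jωL = j·7.854e+04·0.00268 = 0 + j210.5 Ω
  C: Z = 1/(jωC) = -j/(ω·C) = 0 - j27.09 Ω
Step 3 — Series combination: Z_total = R + L + C = 470 + j183.4 Ω = 504.5∠21.3° Ω.
Step 4 — Source phasor: V = 213∠-56.8° V = 116.6 - j178.2 V.
Step 5 — Current: I = V / Z = 0.08694 - j0.4131 A = 0.4222∠-78.1° A.
Step 6 — Complex power: S = V·I* = 83.77 + j32.69 VA.
Step 7 — Real power: P = Re(S) = 83.77 W.
Step 8 — Reactive power: Q = Im(S) = 32.69 VAR.
Step 9 — Apparent power: |S| = 89.93 VA.
Step 10 — Power factor: PF = P/|S| = 0.9316 (lagging).

(a) P = 83.77 W  (b) Q = 32.69 VAR  (c) S = 89.93 VA  (d) PF = 0.9316 (lagging)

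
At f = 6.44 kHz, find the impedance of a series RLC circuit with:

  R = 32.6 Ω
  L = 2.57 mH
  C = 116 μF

Step 1 — Angular frequency: ω = 2π·f = 2π·6440 = 4.046e+04 rad/s.
Step 2 — Component impedances:
  R: Z = R = 32.6 Ω
  L: Z = jωL = j·4.046e+04·0.00257 = 0 + j104 Ω
  C: Z = 1/(jωC) = -j/(ω·C) = 0 - j0.213 Ω
Step 3 — Series combination: Z_total = R + L + C = 32.6 + j103.8 Ω = 108.8∠72.6° Ω.

Z = 32.6 + j103.8 Ω = 108.8∠72.6° Ω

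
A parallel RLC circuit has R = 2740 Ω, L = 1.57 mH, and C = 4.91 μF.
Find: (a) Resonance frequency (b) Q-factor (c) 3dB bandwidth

Step 1 — Resonance: ω₀ = 1/√(LC) = 1/√(0.00157·4.91e-06) = 1.139e+04 rad/s.
Step 2 — f₀ = ω₀/(2π) = 1813 Hz.
Step 3 — Parallel Q: Q = R/(ω₀L) = 2740/(1.139e+04·0.00157) = 153.2.
Step 4 — Bandwidth: Δω = ω₀/Q = 74.33 rad/s; BW = Δω/(2π) = 11.83 Hz.

(a) f₀ = 1813 Hz  (b) Q = 153.2  (c) BW = 11.83 Hz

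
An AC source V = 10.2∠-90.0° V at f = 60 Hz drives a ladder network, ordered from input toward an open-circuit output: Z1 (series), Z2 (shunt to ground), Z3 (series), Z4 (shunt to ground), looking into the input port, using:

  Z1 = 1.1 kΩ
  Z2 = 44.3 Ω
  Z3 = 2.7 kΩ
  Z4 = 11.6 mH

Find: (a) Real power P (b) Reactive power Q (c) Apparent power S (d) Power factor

Step 1 — Angular frequency: ω = 2π·f = 2π·60 = 377 rad/s.
Step 2 — Component impedances:
  Z1: Z = R = 1100 Ω
  Z2: Z = R = 44.3 Ω
  Z3: Z = R = 2700 Ω
  Z4: Z = jωL = j·377·0.0116 = 0 + j4.373 Ω
Step 3 — Ladder network (open output): work backward from the far end, alternating series and parallel combinations. Z_in = 1144 + j0.00114 Ω = 1144∠0.0° Ω.
Step 4 — Source phasor: V = 10.2∠-90.0° V = 0 - j10.2 V.
Step 5 — Current: I = V / Z = -8.888e-09 - j0.008919 A = 0.008919∠-90.0° A.
Step 6 — Complex power: S = V·I* = 0.09098 + j9.066e-08 VA.
Step 7 — Real power: P = Re(S) = 0.09098 W.
Step 8 — Reactive power: Q = Im(S) = 9.066e-08 VAR.
Step 9 — Apparent power: |S| = 0.09098 VA.
Step 10 — Power factor: PF = P/|S| = 1 (lagging).

(a) P = 0.09098 W  (b) Q = 9.066e-08 VAR  (c) S = 0.09098 VA  (d) PF = 1 (lagging)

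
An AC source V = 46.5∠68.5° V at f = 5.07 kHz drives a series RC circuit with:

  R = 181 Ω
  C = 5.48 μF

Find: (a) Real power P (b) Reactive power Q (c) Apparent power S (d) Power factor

Step 1 — Angular frequency: ω = 2π·f = 2π·5070 = 3.186e+04 rad/s.
Step 2 — Component impedances:
  R: Z = R = 181 Ω
  C: Z = 1/(jωC) = -j/(ω·C) = 0 - j5.728 Ω
Step 3 — Series combination: Z_total = R + C = 181 - j5.728 Ω = 181.1∠-1.8° Ω.
Step 4 — Source phasor: V = 46.5∠68.5° V = 17.04 + j43.26 V.
Step 5 — Current: I = V / Z = 0.0865 + j0.2418 A = 0.2568∠70.3° A.
Step 6 — Complex power: S = V·I* = 11.93 - j0.3777 VA.
Step 7 — Real power: P = Re(S) = 11.93 W.
Step 8 — Reactive power: Q = Im(S) = -0.3777 VAR.
Step 9 — Apparent power: |S| = 11.94 VA.
Step 10 — Power factor: PF = P/|S| = 0.9995 (leading).

(a) P = 11.93 W  (b) Q = -0.3777 VAR  (c) S = 11.94 VA  (d) PF = 0.9995 (leading)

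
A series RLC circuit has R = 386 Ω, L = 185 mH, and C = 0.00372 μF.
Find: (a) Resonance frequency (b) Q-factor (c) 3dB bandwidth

Step 1 — Resonance condition Im(Z)=0 gives ω₀ = 1/√(LC).
Step 2 — ω₀ = 1/√(0.185·3.72e-09) = 3.812e+04 rad/s.
Step 3 — f₀ = ω₀/(2π) = 6067 Hz.
Step 4 — Series Q: Q = ω₀L/R = 3.812e+04·0.185/386 = 18.27.
Step 5 — 3dB bandwidth: Δω = ω₀/Q = 2086 rad/s; BW = Δω/(2π) = 332.1 Hz.

(a) f₀ = 6067 Hz  (b) Q = 18.27  (c) BW = 332.1 Hz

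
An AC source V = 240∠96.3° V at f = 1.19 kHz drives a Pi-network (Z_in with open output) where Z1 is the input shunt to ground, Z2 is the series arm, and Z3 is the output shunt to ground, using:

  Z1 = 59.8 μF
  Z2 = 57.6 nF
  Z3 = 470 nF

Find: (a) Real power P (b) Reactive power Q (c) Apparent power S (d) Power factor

Step 1 — Angular frequency: ω = 2π·f = 2π·1190 = 7477 rad/s.
Step 2 — Component impedances:
  Z1: Z = 1/(jωC) = -j/(ω·C) = 0 - j2.237 Ω
  Z2: Z = 1/(jωC) = -j/(ω·C) = 0 - j2322 Ω
  Z3: Z = 1/(jωC) = -j/(ω·C) = 0 - j284.6 Ω
Step 3 — With open output, the series arm Z2 and the output shunt Z3 appear in series to ground: Z2 + Z3 = 0 - j2606 Ω.
Step 4 — Parallel with input shunt Z1: Z_in = Z1 || (Z2 + Z3) = 0 - j2.235 Ω = 2.235∠-90.0° Ω.
Step 5 — Source phasor: V = 240∠96.3° V = -26.34 + j238.6 V.
Step 6 — Current: I = V / Z = -106.8 - j11.79 A = 107.4∠-173.7° A.
Step 7 — Complex power: S = V·I* = 0 - j2.578e+04 VA.
Step 8 — Real power: P = Re(S) = 0 W.
Step 9 — Reactive power: Q = Im(S) = -2.578e+04 VAR.
Step 10 — Apparent power: |S| = 2.578e+04 VA.
Step 11 — Power factor: PF = P/|S| = 0 (leading).

(a) P = 0 W  (b) Q = -2.578e+04 VAR  (c) S = 2.578e+04 VA  (d) PF = 0 (leading)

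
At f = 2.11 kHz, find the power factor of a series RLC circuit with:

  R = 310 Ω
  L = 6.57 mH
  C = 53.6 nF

Step 1 — Angular frequency: ω = 2π·f = 2π·2110 = 1.326e+04 rad/s.
Step 2 — Component impedances:
  R: Z = R = 310 Ω
  L: Z = jωL = j·1.326e+04·0.00657 = 0 + j87.1 Ω
  C: Z = 1/(jωC) = -j/(ω·C) = 0 - j1407 Ω
Step 3 — Series combination: Z_total = R + L + C = 310 - j1320 Ω = 1356∠-76.8° Ω.
Step 4 — Power factor: PF = cos(φ) = Re(Z)/|Z| = 310/1356 = 0.2286.
Step 5 — Type: Im(Z) = -1320 ⇒ leading (phase φ = -76.8°).

PF = 0.2286 (leading, φ = -76.8°)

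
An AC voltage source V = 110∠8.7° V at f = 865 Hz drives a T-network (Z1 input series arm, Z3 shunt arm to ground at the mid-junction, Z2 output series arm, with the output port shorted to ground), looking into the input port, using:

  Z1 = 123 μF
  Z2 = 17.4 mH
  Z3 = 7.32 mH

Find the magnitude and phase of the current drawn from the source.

Step 1 — Angular frequency: ω = 2π·f = 2π·865 = 5435 rad/s.
Step 2 — Component impedances:
  Z1: Z = 1/(jωC) = -j/(ω·C) = 0 - j1.496 Ω
  Z2: Z = jωL = j·5435·0.0174 = 0 + j94.57 Ω
  Z3: Z = jωL = j·5435·0.00732 = 0 + j39.78 Ω
Step 3 — With the output port shorted to ground, the output series arm Z2 runs from the junction to ground; the shunt arm Z3 also runs from the junction to ground. They appear in parallel: Z3 || Z2 = 0 + j28 Ω.
Step 4 — Series with input arm Z1: Z_in = Z1 + (Z3 || Z2) = 0 + j26.51 Ω = 26.51∠90.0° Ω.
Step 5 — Source phasor: V = 110∠8.7° V = 108.7 + j16.64 V.
Step 6 — Ohm's law: I = V / Z_total = (108.7 + j16.64) / (0 + j26.51) = 0.6277 - j4.102 A.
Step 7 — Convert to polar: |I| = 4.15 A, ∠I = -81.3°.

I = 4.15∠-81.3° A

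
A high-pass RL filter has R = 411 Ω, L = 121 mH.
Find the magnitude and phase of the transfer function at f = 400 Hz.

Step 1 — Angular frequency: ω = 2π·400 = 2513 rad/s.
Step 2 — Transfer function: H(jω) = jωL/(R + jωL).
Step 3 — Numerator jωL = j·304.1; denominator R + jωL = 411 + j304.1.
Step 4 — H = 0.3538 + j0.4781.
Step 5 — Magnitude: |H| = 0.5948 (-4.5 dB); phase: φ = 53.5°.

|H| = 0.5948 (-4.5 dB), φ = 53.5°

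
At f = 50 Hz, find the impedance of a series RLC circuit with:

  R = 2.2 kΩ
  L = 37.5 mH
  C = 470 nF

Step 1 — Angular frequency: ω = 2π·f = 2π·50 = 314.2 rad/s.
Step 2 — Component impedances:
  R: Z = R = 2200 Ω
  L: Z = jωL = j·314.2·0.0375 = 0 + j11.78 Ω
  C: Z = 1/(jωC) = -j/(ω·C) = 0 - j6773 Ω
Step 3 — Series combination: Z_total = R + L + C = 2200 - j6761 Ω = 7110∠-72.0° Ω.

Z = 2200 - j6761 Ω = 7110∠-72.0° Ω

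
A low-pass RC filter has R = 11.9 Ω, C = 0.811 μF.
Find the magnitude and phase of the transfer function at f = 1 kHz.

Step 1 — Angular frequency: ω = 2π·1000 = 6283 rad/s.
Step 2 — Transfer function: H(jω) = 1/(1 + jωRC).
Step 3 — Denominator: 1 + jωRC = 1 + j·6283·11.9·8.11e-07 = 1 + j0.06064.
Step 4 — H = 0.9963 - j0.06042.
Step 5 — Magnitude: |H| = 0.9982 (-0.0 dB); phase: φ = -3.5°.

|H| = 0.9982 (-0.0 dB), φ = -3.5°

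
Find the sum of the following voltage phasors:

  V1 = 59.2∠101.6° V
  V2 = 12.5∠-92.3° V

Step 1 — Convert each phasor to rectangular form:
  V1 = 59.2·(cos(101.6°) + j·sin(101.6°)) = -11.9 + j57.99 V
  V2 = 12.5·(cos(-92.3°) + j·sin(-92.3°)) = -0.5016 - j12.49 V
Step 2 — Sum components: V_total = -12.41 + j45.5 V.
Step 3 — Convert to polar: |V_total| = 47.16 V, ∠V_total = 105.3°.

V_total = 47.16∠105.3° V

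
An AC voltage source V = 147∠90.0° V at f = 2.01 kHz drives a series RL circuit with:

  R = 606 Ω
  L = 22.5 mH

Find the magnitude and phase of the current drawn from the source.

Step 1 — Angular frequency: ω = 2π·f = 2π·2010 = 1.263e+04 rad/s.
Step 2 — Component impedances:
  R: Z = R = 606 Ω
  L: Z = jωL = j·1.263e+04·0.0225 = 0 + j284.2 Ω
Step 3 — Series combination: Z_total = R + L = 606 + j284.2 Ω = 669.3∠25.1° Ω.
Step 4 — Source phasor: V = 147∠90.0° V = 0 + j147 V.
Step 5 — Ohm's law: I = V / Z_total = (0 + j147) / (606 + j284.2) = 0.09324 + j0.1989 A.
Step 6 — Convert to polar: |I| = 0.2196 A, ∠I = 64.9°.

I = 0.2196∠64.9° A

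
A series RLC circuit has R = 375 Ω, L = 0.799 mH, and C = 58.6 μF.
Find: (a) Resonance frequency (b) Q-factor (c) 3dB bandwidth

Step 1 — Resonance: ω₀ = 1/√(LC) = 1/√(0.000799·5.86e-05) = 4621 rad/s.
Step 2 — f₀ = ω₀/(2π) = 735.5 Hz.
Step 3 — Series Q: Q = ω₀L/R = 4621·0.000799/375 = 0.009847.
Step 4 — Bandwidth: Δω = ω₀/Q = 4.693e+05 rad/s; BW = Δω/(2π) = 7.47e+04 Hz.

(a) f₀ = 735.5 Hz  (b) Q = 0.009847  (c) BW = 7.47e+04 Hz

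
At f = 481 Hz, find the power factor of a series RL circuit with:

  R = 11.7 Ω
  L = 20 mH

Step 1 — Angular frequency: ω = 2π·f = 2π·481 = 3022 rad/s.
Step 2 — Component impedances:
  R: Z = R = 11.7 Ω
  L: Z = jωL = j·3022·0.02 = 0 + j60.44 Ω
Step 3 — Series combination: Z_total = R + L = 11.7 + j60.44 Ω = 61.57∠79.0° Ω.
Step 4 — Power factor: PF = cos(φ) = Re(Z)/|Z| = 11.7/61.57 = 0.19.
Step 5 — Type: Im(Z) = 60.44 ⇒ lagging (phase φ = 79.0°).

PF = 0.19 (lagging, φ = 79.0°)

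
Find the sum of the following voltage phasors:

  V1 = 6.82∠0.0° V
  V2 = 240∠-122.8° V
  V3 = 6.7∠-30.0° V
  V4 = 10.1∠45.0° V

Step 1 — Convert each phasor to rectangular form:
  V1 = 6.82·(cos(0.0°) + j·sin(0.0°)) = 6.82 V
  V2 = 240·(cos(-122.8°) + j·sin(-122.8°)) = -130 - j201.7 V
  V3 = 6.7·(cos(-30.0°) + j·sin(-30.0°)) = 5.802 - j3.35 V
  V4 = 10.1·(cos(45.0°) + j·sin(45.0°)) = 7.142 + j7.142 V
Step 2 — Sum components: V_total = -110.2 - j197.9 V.
Step 3 — Convert to polar: |V_total| = 226.6 V, ∠V_total = -119.1°.

V_total = 226.6∠-119.1° V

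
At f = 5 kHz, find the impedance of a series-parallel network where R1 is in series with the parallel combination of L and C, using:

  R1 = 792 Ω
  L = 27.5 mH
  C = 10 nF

Step 1 — Angular frequency: ω = 2π·f = 2π·5000 = 3.142e+04 rad/s.
Step 2 — Component impedances:
  R1: Z = R = 792 Ω
  L: Z = jωL = j·3.142e+04·0.0275 = 0 + j863.9 Ω
  C: Z = 1/(jωC) = -j/(ω·C) = 0 - j3183 Ω
Step 3 — Parallel branch: L || C = 1/(1/L + 1/C) = 0 + j1186 Ω.
Step 4 — Series with R1: Z_total = R1 + (L || C) = 792 + j1186 Ω = 1426∠56.3° Ω.

Z = 792 + j1186 Ω = 1426∠56.3° Ω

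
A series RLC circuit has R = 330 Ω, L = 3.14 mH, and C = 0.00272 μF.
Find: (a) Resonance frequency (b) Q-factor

Step 1 — Resonance condition Im(Z)=0 gives ω₀ = 1/√(LC).
Step 2 — ω₀ = 1/√(0.00314·2.72e-09) = 3.422e+05 rad/s.
Step 3 — f₀ = ω₀/(2π) = 5.446e+04 Hz.
Step 4 — Series Q: Q = ω₀L/R = 3.422e+05·0.00314/330 = 3.256.

(a) f₀ = 5.446e+04 Hz  (b) Q = 3.256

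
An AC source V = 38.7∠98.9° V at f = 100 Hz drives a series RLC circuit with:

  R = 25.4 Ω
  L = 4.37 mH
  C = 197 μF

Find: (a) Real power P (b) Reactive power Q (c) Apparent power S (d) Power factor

Step 1 — Angular frequency: ω = 2π·f = 2π·100 = 628.3 rad/s.
Step 2 — Component impedances:
  R: Z = R = 25.4 Ω
  L: Z = jωL = j·628.3·0.00437 = 0 + j2.746 Ω
  C: Z = 1/(jωC) = -j/(ω·C) = 0 - j8.079 Ω
Step 3 — Series combination: Z_total = R + L + C = 25.4 - j5.333 Ω = 25.95∠-11.9° Ω.
Step 4 — Source phasor: V = 38.7∠98.9° V = -5.987 + j38.23 V.
Step 5 — Current: I = V / Z = -0.5285 + j1.394 A = 1.491∠110.8° A.
Step 6 — Complex power: S = V·I* = 56.47 - j11.86 VA.
Step 7 — Real power: P = Re(S) = 56.47 W.
Step 8 — Reactive power: Q = Im(S) = -11.86 VAR.
Step 9 — Apparent power: |S| = 57.71 VA.
Step 10 — Power factor: PF = P/|S| = 0.9787 (leading).

(a) P = 56.47 W  (b) Q = -11.86 VAR  (c) S = 57.71 VA  (d) PF = 0.9787 (leading)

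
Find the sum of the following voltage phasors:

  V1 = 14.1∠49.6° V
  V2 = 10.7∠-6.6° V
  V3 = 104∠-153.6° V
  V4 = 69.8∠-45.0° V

Step 1 — Convert each phasor to rectangular form:
  V1 = 14.1·(cos(49.6°) + j·sin(49.6°)) = 9.138 + j10.74 V
  V2 = 10.7·(cos(-6.6°) + j·sin(-6.6°)) = 10.63 - j1.23 V
  V3 = 104·(cos(-153.6°) + j·sin(-153.6°)) = -93.15 - j46.24 V
  V4 = 69.8·(cos(-45.0°) + j·sin(-45.0°)) = 49.36 - j49.36 V
Step 2 — Sum components: V_total = -24.03 - j86.09 V.
Step 3 — Convert to polar: |V_total| = 89.38 V, ∠V_total = -105.6°.

V_total = 89.38∠-105.6° V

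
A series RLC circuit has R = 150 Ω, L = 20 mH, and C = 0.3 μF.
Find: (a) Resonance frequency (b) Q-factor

Step 1 — Resonance condition Im(Z)=0 gives ω₀ = 1/√(LC).
Step 2 — ω₀ = 1/√(0.02·3e-07) = 1.291e+04 rad/s.
Step 3 — f₀ = ω₀/(2π) = 2055 Hz.
Step 4 — Series Q: Q = ω₀L/R = 1.291e+04·0.02/150 = 1.721.

(a) f₀ = 2055 Hz  (b) Q = 1.721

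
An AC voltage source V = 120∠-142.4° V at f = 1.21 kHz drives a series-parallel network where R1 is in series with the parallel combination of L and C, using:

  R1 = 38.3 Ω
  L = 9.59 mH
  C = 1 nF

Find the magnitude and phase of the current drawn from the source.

Step 1 — Angular frequency: ω = 2π·f = 2π·1210 = 7603 rad/s.
Step 2 — Component impedances:
  R1: Z = R = 38.3 Ω
  L: Z = jωL = j·7603·0.00959 = 0 + j72.91 Ω
  C: Z = 1/(jωC) = -j/(ω·C) = 0 - j1.315e+05 Ω
Step 3 — Parallel branch: L || C = 1/(1/L + 1/C) = 0 + j72.95 Ω.
Step 4 — Series with R1: Z_total = R1 + (L || C) = 38.3 + j72.95 Ω = 82.39∠62.3° Ω.
Step 5 — Source phasor: V = 120∠-142.4° V = -95.07 - j73.22 V.
Step 6 — Ohm's law: I = V / Z_total = (-95.07 - j73.22) / (38.3 + j72.95) = -1.323 + j0.6086 A.
Step 7 — Convert to polar: |I| = 1.456 A, ∠I = 155.3°.

I = 1.456∠155.3° A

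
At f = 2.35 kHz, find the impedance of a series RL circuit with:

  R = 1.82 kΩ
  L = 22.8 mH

Step 1 — Angular frequency: ω = 2π·f = 2π·2350 = 1.477e+04 rad/s.
Step 2 — Component impedances:
  R: Z = R = 1820 Ω
  L: Z = jωL = j·1.477e+04·0.0228 = 0 + j336.7 Ω
Step 3 — Series combination: Z_total = R + L = 1820 + j336.7 Ω = 1851∠10.5° Ω.

Z = 1820 + j336.7 Ω = 1851∠10.5° Ω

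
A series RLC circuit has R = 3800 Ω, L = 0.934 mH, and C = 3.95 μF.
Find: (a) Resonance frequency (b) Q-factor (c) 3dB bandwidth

Step 1 — Resonance condition Im(Z)=0 gives ω₀ = 1/√(LC).
Step 2 — ω₀ = 1/√(0.000934·3.95e-06) = 1.646e+04 rad/s.
Step 3 — f₀ = ω₀/(2π) = 2620 Hz.
Step 4 — Series Q: Q = ω₀L/R = 1.646e+04·0.000934/3800 = 0.004047.
Step 5 — 3dB bandwidth: Δω = ω₀/Q = 4.069e+06 rad/s; BW = Δω/(2π) = 6.475e+05 Hz.

(a) f₀ = 2620 Hz  (b) Q = 0.004047  (c) BW = 6.475e+05 Hz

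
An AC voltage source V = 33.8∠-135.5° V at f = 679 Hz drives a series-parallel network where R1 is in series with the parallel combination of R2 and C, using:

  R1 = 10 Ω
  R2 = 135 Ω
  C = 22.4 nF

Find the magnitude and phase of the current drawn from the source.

Step 1 — Angular frequency: ω = 2π·f = 2π·679 = 4266 rad/s.
Step 2 — Component impedances:
  R1: Z = R = 10 Ω
  R2: Z = R = 135 Ω
  C: Z = 1/(jωC) = -j/(ω·C) = 0 - j1.046e+04 Ω
Step 3 — Parallel branch: R2 || C = 1/(1/R2 + 1/C) = 135 - j1.741 Ω.
Step 4 — Series with R1: Z_total = R1 + (R2 || C) = 145 - j1.741 Ω = 145∠-0.7° Ω.
Step 5 — Source phasor: V = 33.8∠-135.5° V = -24.11 - j23.69 V.
Step 6 — Ohm's law: I = V / Z_total = (-24.11 - j23.69) / (145 - j1.741) = -0.1643 - j0.1654 A.
Step 7 — Convert to polar: |I| = 0.2331 A, ∠I = -134.8°.

I = 0.2331∠-134.8° A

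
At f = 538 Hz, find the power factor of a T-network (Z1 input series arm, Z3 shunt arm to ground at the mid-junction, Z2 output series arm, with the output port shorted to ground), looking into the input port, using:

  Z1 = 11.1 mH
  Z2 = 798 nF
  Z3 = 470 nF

Step 1 — Angular frequency: ω = 2π·f = 2π·538 = 3380 rad/s.
Step 2 — Component impedances:
  Z1: Z = jωL = j·3380·0.0111 = 0 + j37.52 Ω
  Z2: Z = 1/(jωC) = -j/(ω·C) = 0 - j370.7 Ω
  Z3: Z = 1/(jωC) = -j/(ω·C) = 0 - j629.4 Ω
Step 3 — With the output port shorted to ground, the output series arm Z2 runs from the junction to ground; the shunt arm Z3 also runs from the junction to ground. They appear in parallel: Z3 || Z2 = 0 - j233.3 Ω.
Step 4 — Series with input arm Z1: Z_in = Z1 + (Z3 || Z2) = 0 - j195.8 Ω = 195.8∠-90.0° Ω.
Step 5 — Power factor: PF = cos(φ) = Re(Z)/|Z| = 0/195.8 = 0.
Step 6 — Type: Im(Z) = -195.8 ⇒ leading (phase φ = -90.0°).

PF = 0 (leading, φ = -90.0°)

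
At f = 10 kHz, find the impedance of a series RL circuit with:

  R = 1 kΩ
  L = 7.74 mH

Step 1 — Angular frequency: ω = 2π·f = 2π·1e+04 = 6.283e+04 rad/s.
Step 2 — Component impedances:
  R: Z = R = 1000 Ω
  L: Z = jωL = j·6.283e+04·0.00774 = 0 + j486.3 Ω
Step 3 — Series combination: Z_total = R + L = 1000 + j486.3 Ω = 1112∠25.9° Ω.

Z = 1000 + j486.3 Ω = 1112∠25.9° Ω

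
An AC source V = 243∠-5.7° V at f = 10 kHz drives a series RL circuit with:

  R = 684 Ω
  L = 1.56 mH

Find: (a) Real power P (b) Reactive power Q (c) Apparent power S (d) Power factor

Step 1 — Angular frequency: ω = 2π·f = 2π·1e+04 = 6.283e+04 rad/s.
Step 2 — Component impedances:
  R: Z = R = 684 Ω
  L: Z = jωL = j·6.283e+04·0.00156 = 0 + j98.02 Ω
Step 3 — Series combination: Z_total = R + L = 684 + j98.02 Ω = 691∠8.2° Ω.
Step 4 — Source phasor: V = 243∠-5.7° V = 241.8 - j24.13 V.
Step 5 — Current: I = V / Z = 0.3414 - j0.08421 A = 0.3517∠-13.9° A.
Step 6 — Complex power: S = V·I* = 84.59 + j12.12 VA.
Step 7 — Real power: P = Re(S) = 84.59 W.
Step 8 — Reactive power: Q = Im(S) = 12.12 VAR.
Step 9 — Apparent power: |S| = 85.46 VA.
Step 10 — Power factor: PF = P/|S| = 0.9899 (lagging).

(a) P = 84.59 W  (b) Q = 12.12 VAR  (c) S = 85.46 VA  (d) PF = 0.9899 (lagging)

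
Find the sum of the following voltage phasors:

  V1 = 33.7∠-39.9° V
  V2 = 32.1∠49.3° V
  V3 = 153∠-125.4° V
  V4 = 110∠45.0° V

Step 1 — Convert each phasor to rectangular form:
  V1 = 33.7·(cos(-39.9°) + j·sin(-39.9°)) = 25.85 - j21.62 V
  V2 = 32.1·(cos(49.3°) + j·sin(49.3°)) = 20.93 + j24.34 V
  V3 = 153·(cos(-125.4°) + j·sin(-125.4°)) = -88.63 - j124.7 V
  V4 = 110·(cos(45.0°) + j·sin(45.0°)) = 77.78 + j77.78 V
Step 2 — Sum components: V_total = 35.94 - j44.21 V.
Step 3 — Convert to polar: |V_total| = 56.98 V, ∠V_total = -50.9°.

V_total = 56.98∠-50.9° V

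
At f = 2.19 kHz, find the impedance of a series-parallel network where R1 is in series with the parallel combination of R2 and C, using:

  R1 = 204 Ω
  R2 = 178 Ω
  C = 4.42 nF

Step 1 — Angular frequency: ω = 2π·f = 2π·2190 = 1.376e+04 rad/s.
Step 2 — Component impedances:
  R1: Z = R = 204 Ω
  R2: Z = R = 178 Ω
  C: Z = 1/(jωC) = -j/(ω·C) = 0 - j1.644e+04 Ω
Step 3 — Parallel branch: R2 || C = 1/(1/R2 + 1/C) = 178 - j1.927 Ω.
Step 4 — Series with R1: Z_total = R1 + (R2 || C) = 382 - j1.927 Ω = 382∠-0.3° Ω.

Z = 382 - j1.927 Ω = 382∠-0.3° Ω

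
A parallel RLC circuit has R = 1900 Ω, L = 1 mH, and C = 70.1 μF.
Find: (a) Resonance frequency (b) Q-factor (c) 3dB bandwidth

Step 1 — Resonance: ω₀ = 1/√(LC) = 1/√(0.001·7.01e-05) = 3777 rad/s.
Step 2 — f₀ = ω₀/(2π) = 601.1 Hz.
Step 3 — Parallel Q: Q = R/(ω₀L) = 1900/(3777·0.001) = 503.1.
Step 4 — Bandwidth: Δω = ω₀/Q = 7.508 rad/s; BW = Δω/(2π) = 1.195 Hz.

(a) f₀ = 601.1 Hz  (b) Q = 503.1  (c) BW = 1.195 Hz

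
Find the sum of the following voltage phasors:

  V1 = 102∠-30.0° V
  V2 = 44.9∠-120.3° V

Step 1 — Convert each phasor to rectangular form:
  V1 = 102·(cos(-30.0°) + j·sin(-30.0°)) = 88.33 - j51 V
  V2 = 44.9·(cos(-120.3°) + j·sin(-120.3°)) = -22.65 - j38.77 V
Step 2 — Sum components: V_total = 65.68 - j89.77 V.
Step 3 — Convert to polar: |V_total| = 111.2 V, ∠V_total = -53.8°.

V_total = 111.2∠-53.8° V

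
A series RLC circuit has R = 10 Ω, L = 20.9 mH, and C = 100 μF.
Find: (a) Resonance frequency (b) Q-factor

Step 1 — Resonance condition Im(Z)=0 gives ω₀ = 1/√(LC).
Step 2 — ω₀ = 1/√(0.0209·0.0001) = 691.7 rad/s.
Step 3 — f₀ = ω₀/(2π) = 110.1 Hz.
Step 4 — Series Q: Q = ω₀L/R = 691.7·0.0209/10 = 1.446.

(a) f₀ = 110.1 Hz  (b) Q = 1.446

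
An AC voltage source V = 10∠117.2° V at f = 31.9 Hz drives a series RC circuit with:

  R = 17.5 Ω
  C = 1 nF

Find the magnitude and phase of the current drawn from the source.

Step 1 — Angular frequency: ω = 2π·f = 2π·31.9 = 200.4 rad/s.
Step 2 — Component impedances:
  R: Z = R = 17.5 Ω
  C: Z = 1/(jωC) = -j/(ω·C) = 0 - j4.989e+06 Ω
Step 3 — Series combination: Z_total = R + C = 17.5 - j4.989e+06 Ω = 4.989e+06∠-90.0° Ω.
Step 4 — Source phasor: V = 10∠117.2° V = -4.571 + j8.894 V.
Step 5 — Ohm's law: I = V / Z_total = (-4.571 + j8.894) / (17.5 - j4.989e+06) = -1.783e-06 - j9.162e-07 A.
Step 6 — Convert to polar: |I| = 2.004e-06 A, ∠I = -152.8°.

I = 2.004e-06∠-152.8° A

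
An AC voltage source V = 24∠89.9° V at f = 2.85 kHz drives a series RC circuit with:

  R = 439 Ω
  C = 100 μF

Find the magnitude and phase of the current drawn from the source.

Step 1 — Angular frequency: ω = 2π·f = 2π·2850 = 1.791e+04 rad/s.
Step 2 — Component impedances:
  R: Z = R = 439 Ω
  C: Z = 1/(jωC) = -j/(ω·C) = 0 - j0.5584 Ω
Step 3 — Series combination: Z_total = R + C = 439 - j0.5584 Ω = 439∠-0.1° Ω.
Step 4 — Source phasor: V = 24∠89.9° V = 0.04189 + j24 V.
Step 5 — Ohm's law: I = V / Z_total = (0.04189 + j24) / (439 - j0.5584) = 2.587e-05 + j0.05467 A.
Step 6 — Convert to polar: |I| = 0.05467 A, ∠I = 90.0°.

I = 0.05467∠90.0° A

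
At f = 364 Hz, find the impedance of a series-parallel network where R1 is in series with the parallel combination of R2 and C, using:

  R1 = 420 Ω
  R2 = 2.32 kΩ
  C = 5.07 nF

Step 1 — Angular frequency: ω = 2π·f = 2π·364 = 2287 rad/s.
Step 2 — Component impedances:
  R1: Z = R = 420 Ω
  R2: Z = R = 2320 Ω
  C: Z = 1/(jωC) = -j/(ω·C) = 0 - j8.624e+04 Ω
Step 3 — Parallel branch: R2 || C = 1/(1/R2 + 1/C) = 2318 - j62.37 Ω.
Step 4 — Series with R1: Z_total = R1 + (R2 || C) = 2738 - j62.37 Ω = 2739∠-1.3° Ω.

Z = 2738 - j62.37 Ω = 2739∠-1.3° Ω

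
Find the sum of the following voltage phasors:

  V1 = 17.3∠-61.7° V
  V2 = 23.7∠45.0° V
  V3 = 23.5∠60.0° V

Step 1 — Convert each phasor to rectangular form:
  V1 = 17.3·(cos(-61.7°) + j·sin(-61.7°)) = 8.202 - j15.23 V
  V2 = 23.7·(cos(45.0°) + j·sin(45.0°)) = 16.76 + j16.76 V
  V3 = 23.5·(cos(60.0°) + j·sin(60.0°)) = 11.75 + j20.35 V
Step 2 — Sum components: V_total = 36.71 + j21.88 V.
Step 3 — Convert to polar: |V_total| = 42.73 V, ∠V_total = 30.8°.

V_total = 42.73∠30.8° V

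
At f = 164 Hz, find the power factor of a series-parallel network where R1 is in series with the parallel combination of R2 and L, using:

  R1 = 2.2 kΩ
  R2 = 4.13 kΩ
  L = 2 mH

Step 1 — Angular frequency: ω = 2π·f = 2π·164 = 1030 rad/s.
Step 2 — Component impedances:
  R1: Z = R = 2200 Ω
  R2: Z = R = 4130 Ω
  L: Z = jωL = j·1030·0.002 = 0 + j2.061 Ω
Step 3 — Parallel branch: R2 || L = 1/(1/R2 + 1/L) = 0.001028 + j2.061 Ω.
Step 4 — Series with R1: Z_total = R1 + (R2 || L) = 2200 + j2.061 Ω = 2200∠0.1° Ω.
Step 5 — Power factor: PF = cos(φ) = Re(Z)/|Z| = 2200/2200 = 1.
Step 6 — Type: Im(Z) = 2.061 ⇒ lagging (phase φ = 0.1°).

PF = 1 (lagging, φ = 0.1°)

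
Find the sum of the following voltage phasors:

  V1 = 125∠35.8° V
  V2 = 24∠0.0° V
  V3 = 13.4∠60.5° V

Step 1 — Convert each phasor to rectangular form:
  V1 = 125·(cos(35.8°) + j·sin(35.8°)) = 101.4 + j73.12 V
  V2 = 24·(cos(0.0°) + j·sin(0.0°)) = 24 V
  V3 = 13.4·(cos(60.5°) + j·sin(60.5°)) = 6.598 + j11.66 V
Step 2 — Sum components: V_total = 132 + j84.78 V.
Step 3 — Convert to polar: |V_total| = 156.9 V, ∠V_total = 32.7°.

V_total = 156.9∠32.7° V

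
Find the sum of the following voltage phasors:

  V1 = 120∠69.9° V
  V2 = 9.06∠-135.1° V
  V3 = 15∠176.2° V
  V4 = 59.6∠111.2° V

Step 1 — Convert each phasor to rectangular form:
  V1 = 120·(cos(69.9°) + j·sin(69.9°)) = 41.24 + j112.7 V
  V2 = 9.06·(cos(-135.1°) + j·sin(-135.1°)) = -6.418 - j6.395 V
  V3 = 15·(cos(176.2°) + j·sin(176.2°)) = -14.97 + j0.9941 V
  V4 = 59.6·(cos(111.2°) + j·sin(111.2°)) = -21.55 + j55.57 V
Step 2 — Sum components: V_total = -1.698 + j162.9 V.
Step 3 — Convert to polar: |V_total| = 162.9 V, ∠V_total = 90.6°.

V_total = 162.9∠90.6° V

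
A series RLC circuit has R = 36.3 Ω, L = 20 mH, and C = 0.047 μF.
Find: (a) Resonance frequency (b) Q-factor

Step 1 — Resonance condition Im(Z)=0 gives ω₀ = 1/√(LC).
Step 2 — ω₀ = 1/√(0.02·4.7e-08) = 3.262e+04 rad/s.
Step 3 — f₀ = ω₀/(2π) = 5191 Hz.
Step 4 — Series Q: Q = ω₀L/R = 3.262e+04·0.02/36.3 = 17.97.

(a) f₀ = 5191 Hz  (b) Q = 17.97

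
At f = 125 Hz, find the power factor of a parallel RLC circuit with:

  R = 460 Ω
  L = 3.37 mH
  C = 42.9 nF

Step 1 — Angular frequency: ω = 2π·f = 2π·125 = 785.4 rad/s.
Step 2 — Component impedances:
  R: Z = R = 460 Ω
  L: Z = jωL = j·785.4·0.00337 = 0 + j2.647 Ω
  C: Z = 1/(jωC) = -j/(ω·C) = 0 - j2.968e+04 Ω
Step 3 — Parallel combination: 1/Z_total = 1/R + 1/L + 1/C; Z_total = 0.01523 + j2.647 Ω = 2.647∠89.7° Ω.
Step 4 — Power factor: PF = cos(φ) = Re(Z)/|Z| = 0.01523/2.647 = 0.005754.
Step 5 — Type: Im(Z) = 2.647 ⇒ lagging (phase φ = 89.7°).

PF = 0.005754 (lagging, φ = 89.7°)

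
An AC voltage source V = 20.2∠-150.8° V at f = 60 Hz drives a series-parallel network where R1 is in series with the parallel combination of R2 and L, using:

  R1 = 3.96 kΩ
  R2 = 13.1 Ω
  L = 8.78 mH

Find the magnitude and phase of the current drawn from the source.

Step 1 — Angular frequency: ω = 2π·f = 2π·60 = 377 rad/s.
Step 2 — Component impedances:
  R1: Z = R = 3960 Ω
  R2: Z = R = 13.1 Ω
  L: Z = jωL = j·377·0.00878 = 0 + j3.31 Ω
Step 3 — Parallel branch: R2 || L = 1/(1/R2 + 1/L) = 0.7861 + j3.111 Ω.
Step 4 — Series with R1: Z_total = R1 + (R2 || L) = 3961 + j3.111 Ω = 3961∠0.0° Ω.
Step 5 — Source phasor: V = 20.2∠-150.8° V = -17.63 - j9.855 V.
Step 6 — Ohm's law: I = V / Z_total = (-17.63 - j9.855) / (3961 + j3.111) = -0.004454 - j0.002485 A.
Step 7 — Convert to polar: |I| = 0.0051 A, ∠I = -150.8°.

I = 0.0051∠-150.8° A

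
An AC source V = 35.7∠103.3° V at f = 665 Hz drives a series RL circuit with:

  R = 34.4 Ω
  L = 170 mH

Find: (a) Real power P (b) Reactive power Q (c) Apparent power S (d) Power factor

Step 1 — Angular frequency: ω = 2π·f = 2π·665 = 4178 rad/s.
Step 2 — Component impedances:
  R: Z = R = 34.4 Ω
  L: Z = jωL = j·4178·0.17 = 0 + j710.3 Ω
Step 3 — Series combination: Z_total = R + L = 34.4 + j710.3 Ω = 711.1∠87.2° Ω.
Step 4 — Source phasor: V = 35.7∠103.3° V = -8.213 + j34.74 V.
Step 5 — Current: I = V / Z = 0.04824 + j0.0139 A = 0.0502∠16.1° A.
Step 6 — Complex power: S = V·I* = 0.08669 + j1.79 VA.
Step 7 — Real power: P = Re(S) = 0.08669 W.
Step 8 — Reactive power: Q = Im(S) = 1.79 VAR.
Step 9 — Apparent power: |S| = 1.792 VA.
Step 10 — Power factor: PF = P/|S| = 0.04837 (lagging).

(a) P = 0.08669 W  (b) Q = 1.79 VAR  (c) S = 1.792 VA  (d) PF = 0.04837 (lagging)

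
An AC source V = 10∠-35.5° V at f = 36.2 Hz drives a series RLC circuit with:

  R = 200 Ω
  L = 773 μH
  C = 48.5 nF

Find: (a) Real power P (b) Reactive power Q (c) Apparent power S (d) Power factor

Step 1 — Angular frequency: ω = 2π·f = 2π·36.2 = 227.5 rad/s.
Step 2 — Component impedances:
  R: Z = R = 200 Ω
  L: Z = jωL = j·227.5·0.000773 = 0 + j0.1758 Ω
  C: Z = 1/(jωC) = -j/(ω·C) = 0 - j9.065e+04 Ω
Step 3 — Series combination: Z_total = R + L + C = 200 - j9.065e+04 Ω = 9.065e+04∠-89.9° Ω.
Step 4 — Source phasor: V = 10∠-35.5° V = 8.141 - j5.807 V.
Step 5 — Current: I = V / Z = 6.426e-05 + j8.967e-05 A = 0.0001103∠54.4° A.
Step 6 — Complex power: S = V·I* = 2.434e-06 - j0.001103 VA.
Step 7 — Real power: P = Re(S) = 2.434e-06 W.
Step 8 — Reactive power: Q = Im(S) = -0.001103 VAR.
Step 9 — Apparent power: |S| = 0.001103 VA.
Step 10 — Power factor: PF = P/|S| = 0.002206 (leading).

(a) P = 2.434e-06 W  (b) Q = -0.001103 VAR  (c) S = 0.001103 VA  (d) PF = 0.002206 (leading)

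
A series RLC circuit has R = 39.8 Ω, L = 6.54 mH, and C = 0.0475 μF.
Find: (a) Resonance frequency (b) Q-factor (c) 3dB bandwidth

Step 1 — Resonance: ω₀ = 1/√(LC) = 1/√(0.00654·4.75e-08) = 5.674e+04 rad/s.
Step 2 — f₀ = ω₀/(2π) = 9030 Hz.
Step 3 — Series Q: Q = ω₀L/R = 5.674e+04·0.00654/39.8 = 9.323.
Step 4 — Bandwidth: Δω = ω₀/Q = 6086 rad/s; BW = Δω/(2π) = 968.6 Hz.

(a) f₀ = 9030 Hz  (b) Q = 9.323  (c) BW = 968.6 Hz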